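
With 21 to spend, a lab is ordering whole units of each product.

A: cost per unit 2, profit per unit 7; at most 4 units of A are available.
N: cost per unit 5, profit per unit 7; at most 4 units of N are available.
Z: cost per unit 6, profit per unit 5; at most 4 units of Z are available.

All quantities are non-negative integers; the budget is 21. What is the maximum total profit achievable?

A has the best ratio (7/2); taking only A gives at most 4×7 = 28 (stopped by the supply cap of 4).
Mixing does better — 3×A and 3×N: cost 21 ≤ 21, profit 3·7 + 3·7 = 42.

42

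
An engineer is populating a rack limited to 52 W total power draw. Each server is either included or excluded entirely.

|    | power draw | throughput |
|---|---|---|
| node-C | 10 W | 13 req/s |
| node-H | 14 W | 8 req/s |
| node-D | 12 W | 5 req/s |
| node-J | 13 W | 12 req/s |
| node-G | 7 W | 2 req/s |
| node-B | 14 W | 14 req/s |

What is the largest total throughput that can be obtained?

47

node-C + node-D + node-J + node-B: power draw 10 + 12 + 13 + 14 = 49 ≤ 52, throughput 13 + 5 + 12 + 14 = 44.
node-C + node-H + node-J + node-B: power draw 10 + 14 + 13 + 14 = 51 ≤ 52, throughput 13 + 8 + 12 + 14 = 47.
node-C + node-J + node-G + node-B: power draw 10 + 13 + 7 + 14 = 44 ≤ 52, throughput 13 + 12 + 2 + 14 = 41.
Best is node-C, node-H, node-J, and node-B with total throughput 47.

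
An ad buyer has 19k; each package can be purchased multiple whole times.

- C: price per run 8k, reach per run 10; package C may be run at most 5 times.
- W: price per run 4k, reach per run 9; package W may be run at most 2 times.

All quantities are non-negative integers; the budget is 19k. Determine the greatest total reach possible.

28

2×C: price 16 ≤ 19, reach 2·10 = 20.
1×C and 2×W: price 16 ≤ 19, reach 1·10 + 2·9 = 28.
Best is 28.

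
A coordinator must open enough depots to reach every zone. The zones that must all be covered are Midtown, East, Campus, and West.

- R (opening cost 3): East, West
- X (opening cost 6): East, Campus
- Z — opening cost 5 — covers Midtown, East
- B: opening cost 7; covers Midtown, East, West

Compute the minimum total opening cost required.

This is a weighted set-cover instance.
The greedy cost-per-new-zone heuristic would pick R, Z, and X for 14, but a cheaper cover exists.
Choose X and B: together they cover Midtown, East, Campus, West — every zone.
Total opening cost: 6 + 7 = 13.
No cover costs less than 13.

13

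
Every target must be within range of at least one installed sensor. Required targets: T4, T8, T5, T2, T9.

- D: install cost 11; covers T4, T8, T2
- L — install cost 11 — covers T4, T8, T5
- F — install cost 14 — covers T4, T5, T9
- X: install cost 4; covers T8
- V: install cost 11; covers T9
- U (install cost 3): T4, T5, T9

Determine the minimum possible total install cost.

This is a weighted set-cover instance.
The greedy cost-per-new-target heuristic would pick U, X, and D for 18, but a cheaper cover exists.
Choose D and U: together they cover T4, T8, T5, T2, T9 — every target.
Total install cost: 11 + 3 = 14.
No cover costs less than 14.

14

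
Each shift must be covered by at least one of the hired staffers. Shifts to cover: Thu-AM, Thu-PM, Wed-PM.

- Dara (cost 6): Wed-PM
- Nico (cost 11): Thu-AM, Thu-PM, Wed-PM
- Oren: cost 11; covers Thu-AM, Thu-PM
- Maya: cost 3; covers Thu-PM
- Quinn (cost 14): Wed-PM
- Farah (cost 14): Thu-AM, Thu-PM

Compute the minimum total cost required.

11

This is a weighted set-cover instance.
The greedy cost-per-new-shift heuristic would pick Maya and Nico for 14, but a cheaper cover exists.
Nico alone covers Thu-AM, Thu-PM, Wed-PM — every shift.
Total cost: 11.
No cover costs less than 11.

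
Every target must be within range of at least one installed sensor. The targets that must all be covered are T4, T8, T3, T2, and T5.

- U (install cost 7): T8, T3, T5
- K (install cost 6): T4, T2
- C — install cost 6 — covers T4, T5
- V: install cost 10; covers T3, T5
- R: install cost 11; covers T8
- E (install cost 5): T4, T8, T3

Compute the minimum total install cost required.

13

This is an integer covering problem.
The greedy cost-per-new-target heuristic would pick E, K, and C for 17, but a cheaper cover exists.
Choose U and K: together they cover T4, T8, T3, T2, T5 — every target.
Total install cost: 7 + 6 = 13.
No cover costs less than 13.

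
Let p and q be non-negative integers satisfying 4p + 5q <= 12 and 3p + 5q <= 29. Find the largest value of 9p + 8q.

(p,q)=(3,0): 4·3+5·0=12≤12, 3·3+5·0=9≤29, objective 27.
(p,q)=(2,0): 4·2+5·0=8≤12, 3·2+5·0=6≤29, objective 18.
No feasible integer point exceeds 27.

27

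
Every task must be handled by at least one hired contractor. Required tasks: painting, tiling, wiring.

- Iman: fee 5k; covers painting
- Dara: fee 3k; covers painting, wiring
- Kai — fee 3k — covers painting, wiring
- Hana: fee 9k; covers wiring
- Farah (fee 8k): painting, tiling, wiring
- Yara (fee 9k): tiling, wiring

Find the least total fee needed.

The greedy cost-per-new-task heuristic would pick Dara and Farah for 11, but a cheaper cover exists.
Farah alone covers painting, tiling, wiring — every task.
Total fee: 8.
No cover costs less than 8.

8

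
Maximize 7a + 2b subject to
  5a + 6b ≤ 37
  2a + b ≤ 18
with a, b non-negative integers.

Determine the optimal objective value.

49

(a,b)=(7,0): 5·7+6·0=35≤37, 2·7+1·0=14≤18, objective 49.
(a,b)=(6,1): 5·6+6·1=36≤37, 2·6+1·1=13≤18, objective 44.
Maximum is 49 at (a,b)=(7,0).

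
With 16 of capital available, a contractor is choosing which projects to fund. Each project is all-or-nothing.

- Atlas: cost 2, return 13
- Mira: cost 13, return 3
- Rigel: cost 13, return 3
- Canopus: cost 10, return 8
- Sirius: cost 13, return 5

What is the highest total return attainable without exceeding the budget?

21

Take Atlas and Canopus: cost 2 + 10 = 12 ≤ 16, return 13 + 8 = 21.
No other feasible combination does better.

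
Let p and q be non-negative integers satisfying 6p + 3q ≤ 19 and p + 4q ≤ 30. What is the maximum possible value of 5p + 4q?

Relaxing integrality, the LP optimum is 25.33 at (p,q) = (0, 6.33), which is not an integer point.
(p,q)=(0,6): 6·0+3·6=18≤19, 1·0+4·6=24≤30, objective 24.
(p,q)=(0,5): 6·0+3·5=15≤19, 1·0+4·5=20≤30, objective 20.
Maximum is 24 at (p,q)=(0,6).

24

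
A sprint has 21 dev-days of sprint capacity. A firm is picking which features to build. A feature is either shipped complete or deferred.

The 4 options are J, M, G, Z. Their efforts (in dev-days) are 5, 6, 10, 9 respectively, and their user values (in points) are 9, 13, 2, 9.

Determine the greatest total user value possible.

31

Allowing fractional choices, the relaxed optimum would be about 31.2, but features are indivisible.
J + M + Z: effort 5 + 6 + 9 = 20 ≤ 21, user value 9 + 13 + 9 = 31.
J + M + G: effort 5 + 6 + 10 = 21 ≤ 21, user value 9 + 13 + 2 = 24.
Best is J, M, and Z with total user value 31.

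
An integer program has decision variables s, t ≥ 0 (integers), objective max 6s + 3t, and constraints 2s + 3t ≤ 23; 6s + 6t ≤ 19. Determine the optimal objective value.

The continuous relaxation peaks at (3.17, 0) with value 19.00; rounding to a feasible lattice point costs some objective.
(s,t)=(3,0): 2·3+3·0=6≤23, 6·3+6·0=18≤19, objective 18.
(s,t)=(2,1): 2·2+3·1=7≤23, 6·2+6·1=18≤19, objective 15.
(s,t)=(2,0): 2·2+3·0=4≤23, 6·2+6·0=12≤19, objective 12.
The best lattice point is (3,0), giving 18.

18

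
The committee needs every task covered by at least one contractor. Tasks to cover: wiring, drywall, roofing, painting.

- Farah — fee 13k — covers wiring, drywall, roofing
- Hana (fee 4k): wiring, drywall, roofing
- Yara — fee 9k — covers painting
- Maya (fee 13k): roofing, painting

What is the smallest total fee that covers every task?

13

Choose Hana and Yara: together they cover wiring, drywall, roofing, painting — every task.
Total fee: 4 + 9 = 13.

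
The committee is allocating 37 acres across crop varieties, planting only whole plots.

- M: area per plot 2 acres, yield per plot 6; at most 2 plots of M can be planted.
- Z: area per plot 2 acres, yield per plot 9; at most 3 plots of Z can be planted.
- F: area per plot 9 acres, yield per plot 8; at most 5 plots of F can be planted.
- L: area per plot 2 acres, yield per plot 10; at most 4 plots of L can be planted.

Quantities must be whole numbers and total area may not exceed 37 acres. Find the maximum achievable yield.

L has the best ratio (10/2); taking only L gives at most 4×10 = 40 (stopped by the supply cap of 4).
Mixing does better — 2×M, 3×Z, 2×F, and 4×L: area 36 ≤ 37, yield 2·6 + 3·9 + 2·8 + 4·10 = 95.

95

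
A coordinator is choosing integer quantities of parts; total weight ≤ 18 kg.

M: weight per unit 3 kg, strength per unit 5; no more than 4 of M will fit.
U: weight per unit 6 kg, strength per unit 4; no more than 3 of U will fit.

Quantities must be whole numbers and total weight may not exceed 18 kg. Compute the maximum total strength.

24

M has the best ratio (5/3); taking only M gives at most 4×5 = 20 (stopped by the supply cap of 4).
Mixing does better — 4×M and 1×U: weight 18 ≤ 18, strength 4·5 + 1·4 = 24.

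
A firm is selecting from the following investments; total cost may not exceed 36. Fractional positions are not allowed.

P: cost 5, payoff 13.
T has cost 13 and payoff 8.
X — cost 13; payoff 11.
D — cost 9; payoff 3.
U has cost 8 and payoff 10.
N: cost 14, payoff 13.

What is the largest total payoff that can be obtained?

39

Allowing fractional choices, the relaxed optimum would be about 43.6, but investments are indivisible.
P + X + N: cost 5 + 13 + 14 = 32 ≤ 36, payoff 13 + 11 + 13 = 37.
P + D + U + N: cost 5 + 9 + 8 + 14 = 36 ≤ 36, payoff 13 + 3 + 10 + 13 = 39.
Best is P, D, U, and N with total payoff 39.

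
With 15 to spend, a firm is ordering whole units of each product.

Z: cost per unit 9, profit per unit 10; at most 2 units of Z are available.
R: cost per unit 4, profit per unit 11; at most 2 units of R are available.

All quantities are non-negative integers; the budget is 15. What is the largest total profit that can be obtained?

22

Take 2×R: cost 8 ≤ 15, profit 2·11 = 22.
R has the best ratio (11/4) and is taken to its limit of 2; remaining capacity is filled optimally with the others.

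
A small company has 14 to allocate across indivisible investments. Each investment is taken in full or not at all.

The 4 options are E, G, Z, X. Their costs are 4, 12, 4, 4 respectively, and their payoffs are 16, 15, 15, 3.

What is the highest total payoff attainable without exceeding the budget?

34

Allowing fractional choices, the relaxed optimum would be about 38.5, but investments are indivisible.
E + Z: cost 4 + 4 = 8 ≤ 14, payoff 16 + 15 = 31.
E + Z + X: cost 4 + 4 + 4 = 12 ≤ 14, payoff 16 + 15 + 3 = 34.
E + X: cost 4 + 4 = 8 ≤ 14, payoff 16 + 3 = 19.
Best is E, Z, and X with total payoff 34.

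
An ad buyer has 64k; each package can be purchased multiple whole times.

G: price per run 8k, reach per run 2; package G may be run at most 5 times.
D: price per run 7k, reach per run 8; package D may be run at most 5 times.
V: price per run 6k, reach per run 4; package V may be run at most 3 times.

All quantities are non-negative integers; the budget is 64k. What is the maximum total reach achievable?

54

D has the best ratio (8/7); taking only D gives at most 5×8 = 40 (stopped by the supply cap of 5).
Mixing does better — 1×G, 5×D, and 3×V: price 61 ≤ 64, reach 1·2 + 5·8 + 3·4 = 54.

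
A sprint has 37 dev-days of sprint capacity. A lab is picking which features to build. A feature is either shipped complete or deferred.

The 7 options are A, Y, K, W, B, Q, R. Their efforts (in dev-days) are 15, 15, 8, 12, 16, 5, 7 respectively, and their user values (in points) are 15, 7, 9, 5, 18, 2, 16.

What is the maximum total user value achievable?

K + B + R: effort 8 + 16 + 7 = 31 ≤ 37, user value 9 + 18 + 16 = 43.
K + B + Q + R: effort 8 + 16 + 5 + 7 = 36 ≤ 37, user value 9 + 18 + 2 + 16 = 45.
Best is K, B, Q, and R with total user value 45.

45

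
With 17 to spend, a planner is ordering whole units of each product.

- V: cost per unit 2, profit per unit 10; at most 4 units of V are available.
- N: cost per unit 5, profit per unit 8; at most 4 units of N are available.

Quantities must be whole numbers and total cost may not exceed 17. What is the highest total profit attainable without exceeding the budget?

Take 4×V and 1×N: cost 13 ≤ 17, profit 4·10 + 1·8 = 48.
V has the best ratio (10/2) and is taken to its limit of 4; remaining capacity is filled optimally with the others.

48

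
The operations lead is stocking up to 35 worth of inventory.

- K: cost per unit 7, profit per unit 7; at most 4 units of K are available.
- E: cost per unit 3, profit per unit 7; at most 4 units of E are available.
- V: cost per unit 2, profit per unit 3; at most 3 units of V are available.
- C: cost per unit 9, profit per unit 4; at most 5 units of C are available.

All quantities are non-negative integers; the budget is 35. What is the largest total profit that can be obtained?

52

E has the best ratio (7/3); taking only E gives at most 4×7 = 28 (stopped by the supply cap of 4).
Mixing does better — 3×K, 4×E, and 1×V: cost 35 ≤ 35, profit 3·7 + 4·7 + 1·3 = 52.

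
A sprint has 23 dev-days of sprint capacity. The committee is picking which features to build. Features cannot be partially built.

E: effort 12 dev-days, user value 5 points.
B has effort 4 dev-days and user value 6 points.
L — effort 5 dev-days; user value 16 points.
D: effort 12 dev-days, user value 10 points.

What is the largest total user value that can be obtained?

Treat it as a binary knapsack problem.
B + L + D: effort 4 + 5 + 12 = 21 ≤ 23, user value 6 + 16 + 10 = 32.
L + D: effort 5 + 12 = 17 ≤ 23, user value 16 + 10 = 26.
E + B + L: effort 12 + 4 + 5 = 21 ≤ 23, user value 5 + 6 + 16 = 27.
Best is B, L, and D with total user value 32.

32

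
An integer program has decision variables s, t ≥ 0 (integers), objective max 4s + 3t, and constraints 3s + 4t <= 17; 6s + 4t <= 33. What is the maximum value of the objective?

(s,t)=(5,0) is feasible, giving 20.
(s,t)=(4,1) is feasible, giving 19.
(s,t)=(4,0) is feasible, giving 16.
The best lattice point is (5,0), giving 20.

20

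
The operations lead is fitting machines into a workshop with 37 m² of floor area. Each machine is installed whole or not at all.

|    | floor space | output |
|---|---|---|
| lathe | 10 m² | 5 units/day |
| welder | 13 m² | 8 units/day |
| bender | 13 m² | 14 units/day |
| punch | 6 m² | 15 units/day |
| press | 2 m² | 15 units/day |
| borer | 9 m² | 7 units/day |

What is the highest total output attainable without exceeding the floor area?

Allowing fractional choices, the relaxed optimum would be about 55.3, but machines are indivisible.
lathe + bender + punch + press: floor space 10 + 13 + 6 + 2 = 31 ≤ 37, output 5 + 14 + 15 + 15 = 49.
bender + punch + press + borer: floor space 13 + 6 + 2 + 9 = 30 ≤ 37, output 14 + 15 + 15 + 7 = 51.
welder + bender + punch + press: floor space 13 + 13 + 6 + 2 = 34 ≤ 37, output 8 + 14 + 15 + 15 = 52.
Best is welder, bender, punch, and press with total output 52.

52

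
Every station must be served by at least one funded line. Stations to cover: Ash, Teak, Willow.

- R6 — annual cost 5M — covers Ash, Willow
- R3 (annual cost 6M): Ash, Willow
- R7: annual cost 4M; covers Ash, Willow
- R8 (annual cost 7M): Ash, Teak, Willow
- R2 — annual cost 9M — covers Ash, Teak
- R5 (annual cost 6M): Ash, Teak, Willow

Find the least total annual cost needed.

6

R5 alone covers Ash, Teak, Willow — every station.
Total annual cost: 6.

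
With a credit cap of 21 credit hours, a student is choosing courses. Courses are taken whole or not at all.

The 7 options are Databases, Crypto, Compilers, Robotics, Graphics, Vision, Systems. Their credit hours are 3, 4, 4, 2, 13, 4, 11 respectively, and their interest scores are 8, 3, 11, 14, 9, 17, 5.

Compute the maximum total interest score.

This is an integer program with binary decision variables.
Allowing fractional choices, the relaxed optimum would be about 55.8, but courses are indivisible.
Compilers + Robotics + Vision + Systems: credit hours 4 + 2 + 4 + 11 = 21 ≤ 21, interest score 11 + 14 + 17 + 5 = 47.
Databases + Crypto + Compilers + Robotics + Vision: credit hours 3 + 4 + 4 + 2 + 4 = 17 ≤ 21, interest score 8 + 3 + 11 + 14 + 17 = 53.
Databases + Compilers + Robotics + Vision: credit hours 3 + 4 + 2 + 4 = 13 ≤ 21, interest score 8 + 11 + 14 + 17 = 50.
Best is Databases, Crypto, Compilers, Robotics, and Vision with total interest score 53.

53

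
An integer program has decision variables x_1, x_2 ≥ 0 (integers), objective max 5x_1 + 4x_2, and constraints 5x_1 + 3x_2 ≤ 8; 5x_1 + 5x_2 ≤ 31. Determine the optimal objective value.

9

The continuous relaxation peaks at (0, 2.67) with value 10.67; rounding to a feasible lattice point costs some objective.
(x_1,x_2)=(1,1): 5·1+3·1=8≤8, 5·1+5·1=10≤31, objective 9.
(x_1,x_2)=(0,2): 5·0+3·2=6≤8, 5·0+5·2=10≤31, objective 8.
(x_1,x_2)=(1,0): 5·1+3·0=5≤8, 5·1+5·0=5≤31, objective 5.
Maximum is 9 at (x_1,x_2)=(1,1).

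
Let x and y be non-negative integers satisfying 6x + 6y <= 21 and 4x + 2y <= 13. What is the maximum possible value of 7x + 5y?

The continuous relaxation peaks at (3, 0.5) with value 23.50; rounding to a feasible lattice point costs some objective.
(x,y)=(3,0): 6·3+6·0=18≤21, 4·3+2·0=12≤13, objective 21.
(x,y)=(2,1): 6·2+6·1=18≤21, 4·2+2·1=10≤13, objective 19.
No feasible integer point exceeds 21.

21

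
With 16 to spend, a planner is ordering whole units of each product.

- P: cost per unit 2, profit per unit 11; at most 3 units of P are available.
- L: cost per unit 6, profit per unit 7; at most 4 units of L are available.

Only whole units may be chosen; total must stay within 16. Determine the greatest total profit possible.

40

2×P and 2×L: cost 16 ≤ 16, profit 2·11 + 2·7 = 36.
3×P and 1×L: cost 12 ≤ 16, profit 3·11 + 1·7 = 40.
Best is 40.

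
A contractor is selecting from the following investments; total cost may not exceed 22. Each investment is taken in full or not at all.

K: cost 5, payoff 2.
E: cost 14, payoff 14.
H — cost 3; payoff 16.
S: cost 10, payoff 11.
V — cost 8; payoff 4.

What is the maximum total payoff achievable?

32

Allowing fractional choices, the relaxed optimum would be about 36.0, but investments are indivisible.
K + E + H: cost 5 + 14 + 3 = 22 ≤ 22, payoff 2 + 14 + 16 = 32.
H + S + V: cost 3 + 10 + 8 = 21 ≤ 22, payoff 16 + 11 + 4 = 31.
Best is K, E, and H with total payoff 32.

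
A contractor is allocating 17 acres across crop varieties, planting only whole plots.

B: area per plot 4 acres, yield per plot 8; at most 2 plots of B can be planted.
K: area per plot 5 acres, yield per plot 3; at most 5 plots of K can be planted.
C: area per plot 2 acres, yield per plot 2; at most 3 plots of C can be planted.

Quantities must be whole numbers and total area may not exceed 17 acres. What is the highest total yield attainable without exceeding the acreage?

23

This is a bounded integer knapsack.
B has the best ratio (8/4); taking only B gives at most 2×8 = 16 (stopped by the supply cap of 2).
Mixing does better — 2×B, 1×K, and 2×C: area 17 ≤ 17, yield 2·8 + 1·3 + 2·2 = 23.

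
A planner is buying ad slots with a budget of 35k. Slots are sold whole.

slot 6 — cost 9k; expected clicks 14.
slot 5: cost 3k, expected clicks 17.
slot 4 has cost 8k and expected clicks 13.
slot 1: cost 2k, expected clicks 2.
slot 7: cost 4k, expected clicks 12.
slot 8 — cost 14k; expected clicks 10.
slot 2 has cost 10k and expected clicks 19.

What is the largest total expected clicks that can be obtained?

75

Allowing fractional choices, the relaxed optimum would be about 76.0, but ad slots are indivisible.
slot 6 + slot 5 + slot 4 + slot 1 + slot 2: cost 9 + 3 + 8 + 2 + 10 = 32 ≤ 35, expected clicks 14 + 17 + 13 + 2 + 19 = 65.
slot 6 + slot 5 + slot 4 + slot 7 + slot 2: cost 9 + 3 + 8 + 4 + 10 = 34 ≤ 35, expected clicks 14 + 17 + 13 + 12 + 19 = 75.
slot 6 + slot 5 + slot 1 + slot 7 + slot 2: cost 9 + 3 + 2 + 4 + 10 = 28 ≤ 35, expected clicks 14 + 17 + 2 + 12 + 19 = 64.
Best is slot 6, slot 5, slot 4, slot 7, and slot 2 with total expected clicks 75.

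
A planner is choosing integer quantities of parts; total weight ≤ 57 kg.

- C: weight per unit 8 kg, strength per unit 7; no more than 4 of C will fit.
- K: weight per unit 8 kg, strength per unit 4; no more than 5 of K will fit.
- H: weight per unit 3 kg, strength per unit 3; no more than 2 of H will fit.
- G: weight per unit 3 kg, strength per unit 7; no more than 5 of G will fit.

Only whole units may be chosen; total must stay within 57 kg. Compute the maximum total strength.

4×C, 1×K, and 5×G: weight 55 ≤ 57, strength 4·7 + 1·4 + 5·7 = 67.
4×C, 2×H, and 5×G: weight 53 ≤ 57, strength 4·7 + 2·3 + 5·7 = 69.
Best is 69.

69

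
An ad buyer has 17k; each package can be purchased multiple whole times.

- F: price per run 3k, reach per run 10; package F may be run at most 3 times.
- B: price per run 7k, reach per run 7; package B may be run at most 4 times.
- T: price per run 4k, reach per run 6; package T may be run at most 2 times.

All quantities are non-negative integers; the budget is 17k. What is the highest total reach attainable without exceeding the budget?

42

3×F and 2×T: price 17 ≤ 17, reach 3·10 + 2·6 = 42.
3×F and 1×B: price 16 ≤ 17, reach 3·10 + 1·7 = 37.
Best is 42.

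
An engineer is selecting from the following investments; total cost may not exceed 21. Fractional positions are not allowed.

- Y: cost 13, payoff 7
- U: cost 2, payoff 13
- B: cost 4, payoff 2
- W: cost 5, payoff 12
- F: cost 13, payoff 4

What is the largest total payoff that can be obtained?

32

This is a 0-1 knapsack instance.
Take Y, U, and W: cost 13 + 2 + 5 = 20 ≤ 21, payoff 7 + 13 + 12 = 32.
No other feasible combination does better.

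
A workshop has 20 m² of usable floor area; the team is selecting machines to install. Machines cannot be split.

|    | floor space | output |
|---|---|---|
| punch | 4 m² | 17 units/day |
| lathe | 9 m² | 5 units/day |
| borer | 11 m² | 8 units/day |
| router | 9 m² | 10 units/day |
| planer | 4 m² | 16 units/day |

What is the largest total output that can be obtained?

Allowing fractional choices, the relaxed optimum would be about 45.2, but machines are indivisible.
punch + router + planer: floor space 4 + 9 + 4 = 17 ≤ 20, output 17 + 10 + 16 = 43.
punch + lathe + planer: floor space 4 + 9 + 4 = 17 ≤ 20, output 17 + 5 + 16 = 38.
punch + borer + planer: floor space 4 + 11 + 4 = 19 ≤ 20, output 17 + 8 + 16 = 41.
Best is punch, router, and planer with total output 43.

43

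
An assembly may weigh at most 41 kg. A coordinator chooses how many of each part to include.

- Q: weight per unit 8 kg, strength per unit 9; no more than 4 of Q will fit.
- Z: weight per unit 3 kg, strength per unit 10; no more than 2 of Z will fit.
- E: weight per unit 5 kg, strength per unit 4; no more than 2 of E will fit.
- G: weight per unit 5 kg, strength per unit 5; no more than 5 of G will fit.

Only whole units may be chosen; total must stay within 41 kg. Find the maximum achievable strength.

Take 3×Q, 2×Z, and 2×G: weight 40 ≤ 41, strength 3·9 + 2·10 + 2·5 = 57.
Z has the best ratio (10/3) and is taken to its limit of 2; remaining capacity is filled optimally with the others.

57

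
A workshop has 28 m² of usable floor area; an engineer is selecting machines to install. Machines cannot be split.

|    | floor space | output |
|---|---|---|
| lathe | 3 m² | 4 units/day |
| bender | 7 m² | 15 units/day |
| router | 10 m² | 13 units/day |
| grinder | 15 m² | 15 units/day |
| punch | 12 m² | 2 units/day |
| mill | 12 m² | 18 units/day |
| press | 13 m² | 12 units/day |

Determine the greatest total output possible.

This is an integer program with binary decision variables.
Take lathe, bender, and mill: floor space 3 + 7 + 12 = 22 ≤ 28, output 4 + 15 + 18 = 37.
No other feasible combination does better.

37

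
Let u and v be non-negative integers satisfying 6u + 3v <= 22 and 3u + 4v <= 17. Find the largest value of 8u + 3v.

Relaxing integrality, the LP optimum is 29.33 at (u,v) = (3.67, 0), which is not an integer point.
(u,v)=(3,1): 6·3+3·1=21≤22, 3·3+4·1=13≤17, objective 27.
(u,v)=(3,0): 6·3+3·0=18≤22, 3·3+4·0=9≤17, objective 24.
(u,v)=(2,2): 6·2+3·2=18≤22, 3·2+4·2=14≤17, objective 22.
(u,v)=(2,1): 6·2+3·1=15≤22, 3·2+4·1=10≤17, objective 19.
The best lattice point is (3,1), giving 27.

27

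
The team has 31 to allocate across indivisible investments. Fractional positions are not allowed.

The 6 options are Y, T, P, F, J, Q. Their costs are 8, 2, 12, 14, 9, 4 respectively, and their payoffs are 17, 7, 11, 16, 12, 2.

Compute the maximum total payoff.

This is a 0-1 knapsack instance.
Allowing fractional choices, the relaxed optimum would be about 49.7, but investments are indivisible.
Y + T + P + J: cost 8 + 2 + 12 + 9 = 31 ≤ 31, payoff 17 + 7 + 11 + 12 = 47.
Y + F + J: cost 8 + 14 + 9 = 31 ≤ 31, payoff 17 + 16 + 12 = 45.
Best is Y, T, P, and J with total payoff 47.

47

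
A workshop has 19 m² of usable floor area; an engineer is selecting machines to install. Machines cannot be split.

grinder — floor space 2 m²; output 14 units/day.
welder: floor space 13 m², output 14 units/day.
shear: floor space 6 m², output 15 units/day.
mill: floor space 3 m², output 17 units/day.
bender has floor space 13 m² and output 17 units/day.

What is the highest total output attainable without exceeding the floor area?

grinder + shear + mill: floor space 2 + 6 + 3 = 11 ≤ 19, output 14 + 15 + 17 = 46.
grinder + mill + bender: floor space 2 + 3 + 13 = 18 ≤ 19, output 14 + 17 + 17 = 48.
Best is grinder, mill, and bender with total output 48.

48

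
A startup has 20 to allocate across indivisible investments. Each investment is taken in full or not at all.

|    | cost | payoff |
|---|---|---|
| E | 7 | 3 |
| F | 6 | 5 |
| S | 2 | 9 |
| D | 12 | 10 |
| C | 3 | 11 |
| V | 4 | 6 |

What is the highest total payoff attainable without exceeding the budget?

31

Take F, S, C, and V: cost 6 + 2 + 3 + 4 = 15 ≤ 20, payoff 5 + 9 + 11 + 6 = 31.
No other feasible combination does better.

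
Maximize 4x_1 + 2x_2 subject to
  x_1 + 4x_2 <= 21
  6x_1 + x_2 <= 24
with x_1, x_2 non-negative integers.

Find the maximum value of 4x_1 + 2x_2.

20

(x_1,x_2)=(3,4): 1·3+4·4=19≤21, 6·3+1·4=22≤24, objective 20.
(x_1,x_2)=(3,3): 1·3+4·3=15≤21, 6·3+1·3=21≤24, objective 18.
(x_1,x_2)=(2,4): 1·2+4·4=18≤21, 6·2+1·4=16≤24, objective 16.
Maximum is 20 at (x_1,x_2)=(3,4).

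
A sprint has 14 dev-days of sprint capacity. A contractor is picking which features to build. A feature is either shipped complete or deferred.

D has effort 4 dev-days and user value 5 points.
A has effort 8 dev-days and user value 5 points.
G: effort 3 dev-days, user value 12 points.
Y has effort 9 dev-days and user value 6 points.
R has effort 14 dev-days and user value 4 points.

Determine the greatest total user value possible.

This is an integer program with binary decision variables.
Take G and Y: effort 3 + 9 = 12 ≤ 14, user value 12 + 6 = 18.
No other feasible combination does better.

18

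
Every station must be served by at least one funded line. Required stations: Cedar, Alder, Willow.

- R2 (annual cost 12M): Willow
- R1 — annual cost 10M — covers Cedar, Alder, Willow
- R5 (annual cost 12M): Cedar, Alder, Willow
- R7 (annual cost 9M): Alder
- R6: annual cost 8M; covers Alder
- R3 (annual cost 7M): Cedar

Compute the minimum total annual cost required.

10

R1 alone covers Cedar, Alder, Willow — every station.
Total annual cost: 10.
No cover costs less than 10.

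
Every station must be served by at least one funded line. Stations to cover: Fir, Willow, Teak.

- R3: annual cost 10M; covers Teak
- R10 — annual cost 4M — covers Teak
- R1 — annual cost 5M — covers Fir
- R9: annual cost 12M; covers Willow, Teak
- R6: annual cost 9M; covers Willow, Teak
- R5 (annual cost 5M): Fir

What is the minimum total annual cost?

The greedy cost-per-new-station heuristic would pick R10, R1, and R6 for 18, but a cheaper cover exists.
Choose R1 and R6: together they cover Fir, Willow, Teak — every station.
Total annual cost: 5 + 9 = 14.
No cover costs less than 14.

14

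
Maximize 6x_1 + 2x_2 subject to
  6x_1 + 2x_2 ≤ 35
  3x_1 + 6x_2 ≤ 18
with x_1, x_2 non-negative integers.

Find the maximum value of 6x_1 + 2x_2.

The continuous relaxation peaks at (5.83, 0) with value 35.00; rounding to a feasible lattice point costs some objective.
(x_1,x_2)=(5,0): 6·5+2·0=30≤35, 3·5+6·0=15≤18, objective 30.
(x_1,x_2)=(4,1): 6·4+2·1=26≤35, 3·4+6·1=18≤18, objective 26.
(x_1,x_2)=(4,0): 6·4+2·0=24≤35, 3·4+6·0=12≤18, objective 24.
Maximum is 30 at (x_1,x_2)=(5,0).

30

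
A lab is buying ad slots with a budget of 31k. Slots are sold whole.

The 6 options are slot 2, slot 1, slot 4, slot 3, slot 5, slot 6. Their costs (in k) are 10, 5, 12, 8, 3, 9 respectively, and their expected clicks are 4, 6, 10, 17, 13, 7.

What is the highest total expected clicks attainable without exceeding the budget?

46

slot 2 + slot 3 + slot 5 + slot 6: cost 10 + 8 + 3 + 9 = 30 ≤ 31, expected clicks 4 + 17 + 13 + 7 = 41.
slot 1 + slot 4 + slot 3 + slot 5: cost 5 + 12 + 8 + 3 = 28 ≤ 31, expected clicks 6 + 10 + 17 + 13 = 46.
slot 1 + slot 3 + slot 5 + slot 6: cost 5 + 8 + 3 + 9 = 25 ≤ 31, expected clicks 6 + 17 + 13 + 7 = 43.
Best is slot 1, slot 4, slot 3, and slot 5 with total expected clicks 46.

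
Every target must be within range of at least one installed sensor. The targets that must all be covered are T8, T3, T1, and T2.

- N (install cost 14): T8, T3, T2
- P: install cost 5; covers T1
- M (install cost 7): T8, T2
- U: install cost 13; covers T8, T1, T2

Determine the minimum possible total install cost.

The greedy cost-per-new-target heuristic would pick M, P, and N for 26, but a cheaper cover exists.
Choose N and P: together they cover T8, T3, T1, T2 — every target.
Total install cost: 14 + 5 = 19.
No cover costs less than 19.

19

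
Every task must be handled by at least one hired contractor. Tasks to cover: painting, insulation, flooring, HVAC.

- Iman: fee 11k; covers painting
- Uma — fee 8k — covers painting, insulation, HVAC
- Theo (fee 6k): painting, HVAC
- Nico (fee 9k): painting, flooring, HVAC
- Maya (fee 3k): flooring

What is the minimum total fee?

Choose Uma and Maya: together they cover painting, insulation, flooring, HVAC — every task.
Total fee: 8 + 3 = 11.
No cover costs less than 11.

11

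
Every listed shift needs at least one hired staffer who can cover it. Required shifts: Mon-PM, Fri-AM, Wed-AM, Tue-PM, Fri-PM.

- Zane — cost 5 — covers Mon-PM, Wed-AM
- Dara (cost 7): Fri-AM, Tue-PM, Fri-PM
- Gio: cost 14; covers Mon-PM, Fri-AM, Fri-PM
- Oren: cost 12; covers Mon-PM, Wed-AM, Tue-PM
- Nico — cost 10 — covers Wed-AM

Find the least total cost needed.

12

This is an integer covering problem.
Choose Zane and Dara: together they cover Mon-PM, Fri-AM, Wed-AM, Tue-PM, Fri-PM — every shift.
Total cost: 5 + 7 = 12.
No cover costs less than 12.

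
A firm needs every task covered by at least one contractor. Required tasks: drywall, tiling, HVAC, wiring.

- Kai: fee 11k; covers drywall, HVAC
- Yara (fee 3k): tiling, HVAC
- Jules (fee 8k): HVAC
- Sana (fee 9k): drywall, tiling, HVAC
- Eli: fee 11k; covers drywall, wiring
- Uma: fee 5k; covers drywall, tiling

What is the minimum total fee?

The greedy cost-per-new-task heuristic would pick Yara, Uma, and Eli for 19, but a cheaper cover exists.
Choose Yara and Eli: together they cover drywall, tiling, HVAC, wiring — every task.
Total fee: 3 + 11 = 14.
No cover costs less than 14.

14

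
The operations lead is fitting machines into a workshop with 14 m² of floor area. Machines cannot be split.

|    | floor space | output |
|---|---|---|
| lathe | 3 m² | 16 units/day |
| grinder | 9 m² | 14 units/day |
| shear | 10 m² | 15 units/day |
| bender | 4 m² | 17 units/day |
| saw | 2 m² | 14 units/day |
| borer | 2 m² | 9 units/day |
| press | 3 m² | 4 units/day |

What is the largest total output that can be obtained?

60

Treat it as a binary knapsack problem.
lathe + bender + saw + borer + press: floor space 3 + 4 + 2 + 2 + 3 = 14 ≤ 14, output 16 + 17 + 14 + 9 + 4 = 60.
lathe + bender + saw + press: floor space 3 + 4 + 2 + 3 = 12 ≤ 14, output 16 + 17 + 14 + 4 = 51.
lathe + bender + saw + borer: floor space 3 + 4 + 2 + 2 = 11 ≤ 14, output 16 + 17 + 14 + 9 = 56.
Best is lathe, bender, saw, borer, and press with total output 60.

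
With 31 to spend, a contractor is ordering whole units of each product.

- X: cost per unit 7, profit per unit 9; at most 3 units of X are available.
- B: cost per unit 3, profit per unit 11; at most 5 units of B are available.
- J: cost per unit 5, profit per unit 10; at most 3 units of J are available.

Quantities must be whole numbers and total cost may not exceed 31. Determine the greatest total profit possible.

This is a bounded integer knapsack.
B has the best ratio (11/3); taking only B gives at most 5×11 = 55 (stopped by the supply cap of 5).
Mixing does better — 5×B and 3×J: cost 30 ≤ 31, profit 5·11 + 3·10 = 85.

85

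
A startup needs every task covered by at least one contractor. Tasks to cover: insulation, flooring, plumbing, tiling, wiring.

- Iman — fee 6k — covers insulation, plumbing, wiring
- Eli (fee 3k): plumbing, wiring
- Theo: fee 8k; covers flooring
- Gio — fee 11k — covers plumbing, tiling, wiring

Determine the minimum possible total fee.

25

The greedy cost-per-new-task heuristic would pick Eli, Iman, Theo, and Gio for 28, but a cheaper cover exists.
Choose Iman, Theo, and Gio: together they cover insulation, flooring, plumbing, tiling, wiring — every task.
Total fee: 6 + 8 + 11 = 25.
No cover costs less than 25.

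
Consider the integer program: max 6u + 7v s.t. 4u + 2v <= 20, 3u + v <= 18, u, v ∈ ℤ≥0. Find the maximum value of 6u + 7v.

70

(u,v)=(0,10): 4·0+2·10=20≤20, 3·0+1·10=10≤18, objective 70.
(u,v)=(0,9): 4·0+2·9=18≤20, 3·0+1·9=9≤18, objective 63.
Maximum is 70 at (u,v)=(0,10).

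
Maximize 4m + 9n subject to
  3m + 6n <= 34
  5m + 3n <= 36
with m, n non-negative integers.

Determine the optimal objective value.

Relaxing integrality, the LP optimum is 51.00 at (m,n) = (0, 5.67), which is not an integer point.
(m,n)=(1,5): 3·1+6·5=33≤34, 5·1+3·5=20≤36, objective 49.
(m,n)=(0,5): 3·0+6·5=30≤34, 5·0+3·5=15≤36, objective 45.
(m,n)=(2,4): 3·2+6·4=30≤34, 5·2+3·4=22≤36, objective 44.
Maximum is 49 at (m,n)=(1,5).

49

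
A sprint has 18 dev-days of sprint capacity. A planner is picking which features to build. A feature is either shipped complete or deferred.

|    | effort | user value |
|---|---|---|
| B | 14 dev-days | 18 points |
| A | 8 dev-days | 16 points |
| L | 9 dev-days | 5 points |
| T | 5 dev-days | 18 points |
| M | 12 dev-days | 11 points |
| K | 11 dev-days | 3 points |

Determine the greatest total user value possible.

Take A and T: effort 8 + 5 = 13 ≤ 18, user value 16 + 18 = 34.
No other feasible combination does better.

34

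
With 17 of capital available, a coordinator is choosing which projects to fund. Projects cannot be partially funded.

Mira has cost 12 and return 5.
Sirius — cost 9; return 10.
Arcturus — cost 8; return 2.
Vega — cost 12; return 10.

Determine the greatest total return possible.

Sirius + Arcturus: cost 9 + 8 = 17 ≤ 17, return 10 + 2 = 12.
Vega: cost 12 ≤ 17, return 10.
Sirius: cost 9 ≤ 17, return 10.
Best is Sirius and Arcturus with total return 12.

12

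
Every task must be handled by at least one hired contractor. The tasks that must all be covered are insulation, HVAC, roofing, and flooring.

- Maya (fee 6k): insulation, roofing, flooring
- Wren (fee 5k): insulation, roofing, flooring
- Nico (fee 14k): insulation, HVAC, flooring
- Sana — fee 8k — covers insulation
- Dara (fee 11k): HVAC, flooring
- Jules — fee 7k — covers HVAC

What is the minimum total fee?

12

This is an integer covering problem.
Choose Wren and Jules: together they cover insulation, HVAC, roofing, flooring — every task.
Total fee: 5 + 7 = 12.
No cover costs less than 12.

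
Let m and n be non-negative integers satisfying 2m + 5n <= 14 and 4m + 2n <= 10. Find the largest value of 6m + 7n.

20

Relaxing integrality, the LP optimum is 24.00 at (m,n) = (1.38, 2.25), which is not an integer point.
(m,n)=(1,2) is feasible, giving 20.
(m,n)=(2,1) is feasible, giving 19.
(m,n)=(0,2) is feasible, giving 14.
No feasible integer point exceeds 20.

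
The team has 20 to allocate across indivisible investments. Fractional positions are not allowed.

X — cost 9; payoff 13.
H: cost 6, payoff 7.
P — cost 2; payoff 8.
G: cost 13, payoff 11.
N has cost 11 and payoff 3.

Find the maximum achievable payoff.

X + H: cost 9 + 6 = 15 ≤ 20, payoff 13 + 7 = 20.
X + P: cost 9 + 2 = 11 ≤ 20, payoff 13 + 8 = 21.
X + H + P: cost 9 + 6 + 2 = 17 ≤ 20, payoff 13 + 7 + 8 = 28.
Best is X, H, and P with total payoff 28.

28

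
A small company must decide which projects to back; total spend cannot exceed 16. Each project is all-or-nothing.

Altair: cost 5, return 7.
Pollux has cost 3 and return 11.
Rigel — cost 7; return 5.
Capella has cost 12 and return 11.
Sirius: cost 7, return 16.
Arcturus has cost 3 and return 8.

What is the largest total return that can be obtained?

Allowing fractional choices, the relaxed optimum would be about 39.2, but projects are indivisible.
Pollux + Sirius + Arcturus: cost 3 + 7 + 3 = 13 ≤ 16, return 11 + 16 + 8 = 35.
Altair + Pollux + Sirius: cost 5 + 3 + 7 = 15 ≤ 16, return 7 + 11 + 16 = 34.
Best is Pollux, Sirius, and Arcturus with total return 35.

35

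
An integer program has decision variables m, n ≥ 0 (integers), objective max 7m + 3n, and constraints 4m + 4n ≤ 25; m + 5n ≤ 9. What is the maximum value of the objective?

42

(m,n)=(6,0) is feasible, giving 42.
(m,n)=(5,0) is feasible, giving 35.
Maximum is 42 at (m,n)=(6,0).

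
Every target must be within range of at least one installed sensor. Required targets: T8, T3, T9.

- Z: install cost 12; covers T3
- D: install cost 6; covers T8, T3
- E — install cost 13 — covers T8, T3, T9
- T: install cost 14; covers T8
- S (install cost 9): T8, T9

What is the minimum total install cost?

13

This is an integer covering problem.
E alone covers T8, T3, T9 — every target.
Total install cost: 13.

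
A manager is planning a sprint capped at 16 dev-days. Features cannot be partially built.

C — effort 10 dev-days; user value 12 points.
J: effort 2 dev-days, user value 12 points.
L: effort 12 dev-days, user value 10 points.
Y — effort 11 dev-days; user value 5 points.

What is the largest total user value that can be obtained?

This is an integer program with binary decision variables.
Take C and J: effort 10 + 2 = 12 ≤ 16, user value 12 + 12 = 24.
No other feasible combination does better.

24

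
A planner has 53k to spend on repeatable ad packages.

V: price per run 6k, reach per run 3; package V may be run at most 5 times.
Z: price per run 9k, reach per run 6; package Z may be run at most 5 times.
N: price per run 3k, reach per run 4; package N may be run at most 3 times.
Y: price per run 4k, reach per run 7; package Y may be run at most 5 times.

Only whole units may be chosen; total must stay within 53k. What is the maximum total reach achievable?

62

1×V, 2×Z, 3×N, and 5×Y: price 53 ≤ 53, reach 1·3 + 2·6 + 3·4 + 5·7 = 62.
3×Z, 2×N, and 5×Y: price 53 ≤ 53, reach 3·6 + 2·4 + 5·7 = 61.
Best is 62.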